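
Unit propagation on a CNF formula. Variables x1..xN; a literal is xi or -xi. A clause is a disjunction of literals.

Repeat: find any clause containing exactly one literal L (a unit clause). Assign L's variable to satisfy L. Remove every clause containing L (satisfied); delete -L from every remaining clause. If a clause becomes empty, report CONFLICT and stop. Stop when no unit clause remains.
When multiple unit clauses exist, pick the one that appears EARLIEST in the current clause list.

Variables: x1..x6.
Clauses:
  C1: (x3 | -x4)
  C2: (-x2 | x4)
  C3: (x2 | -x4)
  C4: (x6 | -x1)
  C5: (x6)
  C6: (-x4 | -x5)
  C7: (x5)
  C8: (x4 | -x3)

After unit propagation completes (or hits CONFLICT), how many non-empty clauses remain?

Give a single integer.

unit clause [6] forces x6=T; simplify:
  satisfied 2 clause(s); 6 remain; assigned so far: [6]
unit clause [5] forces x5=T; simplify:
  drop -5 from [-4, -5] -> [-4]
  satisfied 1 clause(s); 5 remain; assigned so far: [5, 6]
unit clause [-4] forces x4=F; simplify:
  drop 4 from [-2, 4] -> [-2]
  drop 4 from [4, -3] -> [-3]
  satisfied 3 clause(s); 2 remain; assigned so far: [4, 5, 6]
unit clause [-2] forces x2=F; simplify:
  satisfied 1 clause(s); 1 remain; assigned so far: [2, 4, 5, 6]
unit clause [-3] forces x3=F; simplify:
  satisfied 1 clause(s); 0 remain; assigned so far: [2, 3, 4, 5, 6]

Answer: 0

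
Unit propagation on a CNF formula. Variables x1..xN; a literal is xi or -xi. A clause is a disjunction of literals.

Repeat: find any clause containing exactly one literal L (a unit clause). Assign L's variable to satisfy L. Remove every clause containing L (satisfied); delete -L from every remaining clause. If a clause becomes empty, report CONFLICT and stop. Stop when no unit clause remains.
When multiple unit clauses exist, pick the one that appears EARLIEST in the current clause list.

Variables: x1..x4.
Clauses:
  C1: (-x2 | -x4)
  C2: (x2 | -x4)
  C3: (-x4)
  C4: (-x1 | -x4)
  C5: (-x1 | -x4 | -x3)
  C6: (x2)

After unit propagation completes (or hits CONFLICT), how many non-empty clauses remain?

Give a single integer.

unit clause [-4] forces x4=F; simplify:
  satisfied 5 clause(s); 1 remain; assigned so far: [4]
unit clause [2] forces x2=T; simplify:
  satisfied 1 clause(s); 0 remain; assigned so far: [2, 4]

Answer: 0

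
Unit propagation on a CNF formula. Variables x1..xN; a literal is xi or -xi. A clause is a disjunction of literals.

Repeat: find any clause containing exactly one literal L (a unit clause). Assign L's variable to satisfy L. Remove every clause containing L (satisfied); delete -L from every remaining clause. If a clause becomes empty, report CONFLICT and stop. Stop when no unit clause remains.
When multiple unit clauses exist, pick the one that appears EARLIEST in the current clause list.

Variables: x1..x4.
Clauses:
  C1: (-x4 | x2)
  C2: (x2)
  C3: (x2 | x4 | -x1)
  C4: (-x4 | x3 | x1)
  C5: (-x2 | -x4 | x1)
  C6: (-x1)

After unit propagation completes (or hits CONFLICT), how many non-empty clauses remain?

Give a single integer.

unit clause [2] forces x2=T; simplify:
  drop -2 from [-2, -4, 1] -> [-4, 1]
  satisfied 3 clause(s); 3 remain; assigned so far: [2]
unit clause [-1] forces x1=F; simplify:
  drop 1 from [-4, 3, 1] -> [-4, 3]
  drop 1 from [-4, 1] -> [-4]
  satisfied 1 clause(s); 2 remain; assigned so far: [1, 2]
unit clause [-4] forces x4=F; simplify:
  satisfied 2 clause(s); 0 remain; assigned so far: [1, 2, 4]

Answer: 0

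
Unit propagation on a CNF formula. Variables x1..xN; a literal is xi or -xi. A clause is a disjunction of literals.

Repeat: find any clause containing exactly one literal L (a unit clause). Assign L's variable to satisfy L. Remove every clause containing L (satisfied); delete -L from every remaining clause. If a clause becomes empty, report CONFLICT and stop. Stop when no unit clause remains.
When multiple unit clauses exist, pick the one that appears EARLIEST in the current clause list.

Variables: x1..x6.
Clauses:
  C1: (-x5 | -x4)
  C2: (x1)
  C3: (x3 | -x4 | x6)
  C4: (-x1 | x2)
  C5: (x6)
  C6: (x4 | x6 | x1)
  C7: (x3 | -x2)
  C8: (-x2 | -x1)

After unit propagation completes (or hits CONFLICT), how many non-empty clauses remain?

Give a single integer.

unit clause [1] forces x1=T; simplify:
  drop -1 from [-1, 2] -> [2]
  drop -1 from [-2, -1] -> [-2]
  satisfied 2 clause(s); 6 remain; assigned so far: [1]
unit clause [2] forces x2=T; simplify:
  drop -2 from [3, -2] -> [3]
  drop -2 from [-2] -> [] (empty!)
  satisfied 1 clause(s); 5 remain; assigned so far: [1, 2]
CONFLICT (empty clause)

Answer: 4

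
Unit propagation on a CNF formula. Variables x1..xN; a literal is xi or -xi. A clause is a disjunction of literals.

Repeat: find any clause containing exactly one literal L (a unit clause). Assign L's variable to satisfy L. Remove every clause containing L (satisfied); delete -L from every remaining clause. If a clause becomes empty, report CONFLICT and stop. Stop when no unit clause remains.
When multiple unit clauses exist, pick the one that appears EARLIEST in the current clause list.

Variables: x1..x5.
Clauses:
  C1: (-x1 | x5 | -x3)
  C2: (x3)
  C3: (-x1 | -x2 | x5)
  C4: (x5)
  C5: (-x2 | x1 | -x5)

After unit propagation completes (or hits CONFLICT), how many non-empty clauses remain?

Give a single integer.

Answer: 1

Derivation:
unit clause [3] forces x3=T; simplify:
  drop -3 from [-1, 5, -3] -> [-1, 5]
  satisfied 1 clause(s); 4 remain; assigned so far: [3]
unit clause [5] forces x5=T; simplify:
  drop -5 from [-2, 1, -5] -> [-2, 1]
  satisfied 3 clause(s); 1 remain; assigned so far: [3, 5]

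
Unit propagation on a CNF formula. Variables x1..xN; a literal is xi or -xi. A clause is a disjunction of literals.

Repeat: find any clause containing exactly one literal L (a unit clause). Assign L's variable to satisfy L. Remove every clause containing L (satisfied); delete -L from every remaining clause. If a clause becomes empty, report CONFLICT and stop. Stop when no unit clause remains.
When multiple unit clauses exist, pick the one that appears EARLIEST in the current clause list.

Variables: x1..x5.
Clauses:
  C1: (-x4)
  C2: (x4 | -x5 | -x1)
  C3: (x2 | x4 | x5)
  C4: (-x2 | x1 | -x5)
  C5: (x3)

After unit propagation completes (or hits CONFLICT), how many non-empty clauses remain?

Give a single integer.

unit clause [-4] forces x4=F; simplify:
  drop 4 from [4, -5, -1] -> [-5, -1]
  drop 4 from [2, 4, 5] -> [2, 5]
  satisfied 1 clause(s); 4 remain; assigned so far: [4]
unit clause [3] forces x3=T; simplify:
  satisfied 1 clause(s); 3 remain; assigned so far: [3, 4]

Answer: 3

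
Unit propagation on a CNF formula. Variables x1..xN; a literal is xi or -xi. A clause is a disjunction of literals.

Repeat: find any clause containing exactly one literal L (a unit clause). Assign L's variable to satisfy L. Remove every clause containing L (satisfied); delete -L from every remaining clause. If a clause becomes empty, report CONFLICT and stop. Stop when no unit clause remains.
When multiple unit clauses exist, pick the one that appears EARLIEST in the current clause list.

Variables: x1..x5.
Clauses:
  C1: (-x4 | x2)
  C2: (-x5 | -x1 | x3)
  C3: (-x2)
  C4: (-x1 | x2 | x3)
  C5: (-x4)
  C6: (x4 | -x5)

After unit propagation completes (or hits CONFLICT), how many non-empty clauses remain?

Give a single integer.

Answer: 1

Derivation:
unit clause [-2] forces x2=F; simplify:
  drop 2 from [-4, 2] -> [-4]
  drop 2 from [-1, 2, 3] -> [-1, 3]
  satisfied 1 clause(s); 5 remain; assigned so far: [2]
unit clause [-4] forces x4=F; simplify:
  drop 4 from [4, -5] -> [-5]
  satisfied 2 clause(s); 3 remain; assigned so far: [2, 4]
unit clause [-5] forces x5=F; simplify:
  satisfied 2 clause(s); 1 remain; assigned so far: [2, 4, 5]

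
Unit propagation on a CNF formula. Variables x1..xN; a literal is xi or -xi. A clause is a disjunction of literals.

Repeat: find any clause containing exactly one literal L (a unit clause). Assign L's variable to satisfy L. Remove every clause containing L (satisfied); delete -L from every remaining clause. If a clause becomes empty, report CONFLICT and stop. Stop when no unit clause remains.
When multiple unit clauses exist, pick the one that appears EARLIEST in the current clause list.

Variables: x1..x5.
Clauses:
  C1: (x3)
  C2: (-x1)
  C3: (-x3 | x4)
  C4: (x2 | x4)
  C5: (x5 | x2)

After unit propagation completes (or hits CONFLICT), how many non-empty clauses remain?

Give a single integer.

unit clause [3] forces x3=T; simplify:
  drop -3 from [-3, 4] -> [4]
  satisfied 1 clause(s); 4 remain; assigned so far: [3]
unit clause [-1] forces x1=F; simplify:
  satisfied 1 clause(s); 3 remain; assigned so far: [1, 3]
unit clause [4] forces x4=T; simplify:
  satisfied 2 clause(s); 1 remain; assigned so far: [1, 3, 4]

Answer: 1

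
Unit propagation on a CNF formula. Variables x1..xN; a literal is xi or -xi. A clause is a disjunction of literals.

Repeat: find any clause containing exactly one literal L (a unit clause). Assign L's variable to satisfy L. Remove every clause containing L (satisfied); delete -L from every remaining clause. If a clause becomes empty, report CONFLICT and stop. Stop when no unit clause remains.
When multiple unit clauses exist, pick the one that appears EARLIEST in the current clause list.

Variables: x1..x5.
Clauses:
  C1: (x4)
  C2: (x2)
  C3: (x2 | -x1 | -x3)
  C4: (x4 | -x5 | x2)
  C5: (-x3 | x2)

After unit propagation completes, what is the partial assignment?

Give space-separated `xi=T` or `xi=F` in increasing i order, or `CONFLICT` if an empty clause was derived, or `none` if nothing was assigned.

Answer: x2=T x4=T

Derivation:
unit clause [4] forces x4=T; simplify:
  satisfied 2 clause(s); 3 remain; assigned so far: [4]
unit clause [2] forces x2=T; simplify:
  satisfied 3 clause(s); 0 remain; assigned so far: [2, 4]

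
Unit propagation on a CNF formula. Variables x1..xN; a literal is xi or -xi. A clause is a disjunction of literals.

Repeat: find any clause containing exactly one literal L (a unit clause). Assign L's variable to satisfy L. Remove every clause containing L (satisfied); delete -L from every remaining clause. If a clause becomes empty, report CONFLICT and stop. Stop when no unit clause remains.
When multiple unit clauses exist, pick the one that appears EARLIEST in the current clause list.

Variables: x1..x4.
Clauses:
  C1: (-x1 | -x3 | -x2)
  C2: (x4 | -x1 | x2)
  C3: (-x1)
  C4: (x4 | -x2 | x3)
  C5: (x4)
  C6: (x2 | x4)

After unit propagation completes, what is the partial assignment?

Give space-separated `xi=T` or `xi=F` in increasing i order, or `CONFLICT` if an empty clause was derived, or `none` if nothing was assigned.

unit clause [-1] forces x1=F; simplify:
  satisfied 3 clause(s); 3 remain; assigned so far: [1]
unit clause [4] forces x4=T; simplify:
  satisfied 3 clause(s); 0 remain; assigned so far: [1, 4]

Answer: x1=F x4=T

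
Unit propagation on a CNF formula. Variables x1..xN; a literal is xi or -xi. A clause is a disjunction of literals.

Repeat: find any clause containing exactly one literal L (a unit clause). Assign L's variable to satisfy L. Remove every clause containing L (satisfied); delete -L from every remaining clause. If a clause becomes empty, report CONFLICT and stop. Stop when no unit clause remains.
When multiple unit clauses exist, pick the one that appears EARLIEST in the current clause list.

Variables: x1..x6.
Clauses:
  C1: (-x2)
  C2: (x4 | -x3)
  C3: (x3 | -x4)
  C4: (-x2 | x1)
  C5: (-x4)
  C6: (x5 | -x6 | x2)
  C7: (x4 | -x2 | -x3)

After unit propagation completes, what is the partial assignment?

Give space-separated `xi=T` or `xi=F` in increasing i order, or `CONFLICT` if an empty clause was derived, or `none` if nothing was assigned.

Answer: x2=F x3=F x4=F

Derivation:
unit clause [-2] forces x2=F; simplify:
  drop 2 from [5, -6, 2] -> [5, -6]
  satisfied 3 clause(s); 4 remain; assigned so far: [2]
unit clause [-4] forces x4=F; simplify:
  drop 4 from [4, -3] -> [-3]
  satisfied 2 clause(s); 2 remain; assigned so far: [2, 4]
unit clause [-3] forces x3=F; simplify:
  satisfied 1 clause(s); 1 remain; assigned so far: [2, 3, 4]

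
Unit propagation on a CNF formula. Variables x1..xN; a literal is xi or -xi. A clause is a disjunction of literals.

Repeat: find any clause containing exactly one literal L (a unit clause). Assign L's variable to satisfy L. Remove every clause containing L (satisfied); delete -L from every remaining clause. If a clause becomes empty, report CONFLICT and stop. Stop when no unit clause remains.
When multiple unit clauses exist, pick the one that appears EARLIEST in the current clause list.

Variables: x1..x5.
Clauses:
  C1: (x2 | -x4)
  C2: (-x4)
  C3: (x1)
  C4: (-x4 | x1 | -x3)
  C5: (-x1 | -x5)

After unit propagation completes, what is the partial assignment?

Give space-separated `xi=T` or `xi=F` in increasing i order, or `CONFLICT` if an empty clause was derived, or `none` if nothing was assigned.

unit clause [-4] forces x4=F; simplify:
  satisfied 3 clause(s); 2 remain; assigned so far: [4]
unit clause [1] forces x1=T; simplify:
  drop -1 from [-1, -5] -> [-5]
  satisfied 1 clause(s); 1 remain; assigned so far: [1, 4]
unit clause [-5] forces x5=F; simplify:
  satisfied 1 clause(s); 0 remain; assigned so far: [1, 4, 5]

Answer: x1=T x4=F x5=F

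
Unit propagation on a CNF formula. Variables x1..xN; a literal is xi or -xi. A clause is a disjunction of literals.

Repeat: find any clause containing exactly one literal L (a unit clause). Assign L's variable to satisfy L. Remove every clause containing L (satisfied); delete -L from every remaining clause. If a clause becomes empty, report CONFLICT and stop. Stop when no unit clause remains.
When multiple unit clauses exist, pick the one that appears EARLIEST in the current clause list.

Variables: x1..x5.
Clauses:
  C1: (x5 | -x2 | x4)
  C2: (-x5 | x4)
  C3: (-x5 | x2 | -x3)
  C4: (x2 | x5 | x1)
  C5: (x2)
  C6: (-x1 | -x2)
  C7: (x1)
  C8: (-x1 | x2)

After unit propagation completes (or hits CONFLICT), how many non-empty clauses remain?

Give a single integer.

unit clause [2] forces x2=T; simplify:
  drop -2 from [5, -2, 4] -> [5, 4]
  drop -2 from [-1, -2] -> [-1]
  satisfied 4 clause(s); 4 remain; assigned so far: [2]
unit clause [-1] forces x1=F; simplify:
  drop 1 from [1] -> [] (empty!)
  satisfied 1 clause(s); 3 remain; assigned so far: [1, 2]
CONFLICT (empty clause)

Answer: 2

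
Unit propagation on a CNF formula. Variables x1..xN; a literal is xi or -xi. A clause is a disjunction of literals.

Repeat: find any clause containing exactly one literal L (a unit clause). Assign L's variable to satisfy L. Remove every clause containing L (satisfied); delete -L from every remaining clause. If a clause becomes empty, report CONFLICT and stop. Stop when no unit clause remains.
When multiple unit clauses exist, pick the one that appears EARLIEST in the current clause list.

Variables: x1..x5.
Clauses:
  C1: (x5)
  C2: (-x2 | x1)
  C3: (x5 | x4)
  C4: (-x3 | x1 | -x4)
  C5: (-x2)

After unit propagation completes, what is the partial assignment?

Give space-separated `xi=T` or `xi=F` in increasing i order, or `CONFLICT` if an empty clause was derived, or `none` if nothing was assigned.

unit clause [5] forces x5=T; simplify:
  satisfied 2 clause(s); 3 remain; assigned so far: [5]
unit clause [-2] forces x2=F; simplify:
  satisfied 2 clause(s); 1 remain; assigned so far: [2, 5]

Answer: x2=F x5=T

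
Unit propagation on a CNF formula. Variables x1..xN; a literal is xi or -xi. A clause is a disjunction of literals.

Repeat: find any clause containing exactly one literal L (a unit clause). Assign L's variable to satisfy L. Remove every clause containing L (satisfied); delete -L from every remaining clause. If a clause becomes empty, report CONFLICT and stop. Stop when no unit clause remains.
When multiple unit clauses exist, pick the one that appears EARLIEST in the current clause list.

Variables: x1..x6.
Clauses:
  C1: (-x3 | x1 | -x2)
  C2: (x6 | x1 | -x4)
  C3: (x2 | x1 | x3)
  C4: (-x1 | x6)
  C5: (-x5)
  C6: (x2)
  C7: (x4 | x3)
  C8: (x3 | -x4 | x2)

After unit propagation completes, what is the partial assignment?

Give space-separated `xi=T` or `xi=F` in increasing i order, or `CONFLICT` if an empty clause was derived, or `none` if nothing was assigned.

Answer: x2=T x5=F

Derivation:
unit clause [-5] forces x5=F; simplify:
  satisfied 1 clause(s); 7 remain; assigned so far: [5]
unit clause [2] forces x2=T; simplify:
  drop -2 from [-3, 1, -2] -> [-3, 1]
  satisfied 3 clause(s); 4 remain; assigned so far: [2, 5]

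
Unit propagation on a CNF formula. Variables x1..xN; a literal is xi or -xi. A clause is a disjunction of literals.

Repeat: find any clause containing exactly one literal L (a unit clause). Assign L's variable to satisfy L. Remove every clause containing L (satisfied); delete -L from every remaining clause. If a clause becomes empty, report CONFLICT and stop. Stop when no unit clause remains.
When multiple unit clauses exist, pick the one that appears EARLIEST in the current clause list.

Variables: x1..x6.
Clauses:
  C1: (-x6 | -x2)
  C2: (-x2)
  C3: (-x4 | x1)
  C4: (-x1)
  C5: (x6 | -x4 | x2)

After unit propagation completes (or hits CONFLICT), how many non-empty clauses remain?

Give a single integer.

Answer: 0

Derivation:
unit clause [-2] forces x2=F; simplify:
  drop 2 from [6, -4, 2] -> [6, -4]
  satisfied 2 clause(s); 3 remain; assigned so far: [2]
unit clause [-1] forces x1=F; simplify:
  drop 1 from [-4, 1] -> [-4]
  satisfied 1 clause(s); 2 remain; assigned so far: [1, 2]
unit clause [-4] forces x4=F; simplify:
  satisfied 2 clause(s); 0 remain; assigned so far: [1, 2, 4]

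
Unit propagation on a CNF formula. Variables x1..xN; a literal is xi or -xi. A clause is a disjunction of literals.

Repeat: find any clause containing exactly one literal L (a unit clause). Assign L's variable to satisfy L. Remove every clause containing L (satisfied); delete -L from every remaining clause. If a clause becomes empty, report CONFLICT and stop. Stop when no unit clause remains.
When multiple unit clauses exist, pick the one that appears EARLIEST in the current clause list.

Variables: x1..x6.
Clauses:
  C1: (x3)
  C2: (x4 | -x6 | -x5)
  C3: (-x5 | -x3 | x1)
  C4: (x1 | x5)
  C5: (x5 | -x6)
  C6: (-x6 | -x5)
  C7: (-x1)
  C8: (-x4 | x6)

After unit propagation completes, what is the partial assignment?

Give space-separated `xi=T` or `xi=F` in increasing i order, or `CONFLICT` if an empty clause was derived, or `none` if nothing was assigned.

unit clause [3] forces x3=T; simplify:
  drop -3 from [-5, -3, 1] -> [-5, 1]
  satisfied 1 clause(s); 7 remain; assigned so far: [3]
unit clause [-1] forces x1=F; simplify:
  drop 1 from [-5, 1] -> [-5]
  drop 1 from [1, 5] -> [5]
  satisfied 1 clause(s); 6 remain; assigned so far: [1, 3]
unit clause [-5] forces x5=F; simplify:
  drop 5 from [5] -> [] (empty!)
  drop 5 from [5, -6] -> [-6]
  satisfied 3 clause(s); 3 remain; assigned so far: [1, 3, 5]
CONFLICT (empty clause)

Answer: CONFLICT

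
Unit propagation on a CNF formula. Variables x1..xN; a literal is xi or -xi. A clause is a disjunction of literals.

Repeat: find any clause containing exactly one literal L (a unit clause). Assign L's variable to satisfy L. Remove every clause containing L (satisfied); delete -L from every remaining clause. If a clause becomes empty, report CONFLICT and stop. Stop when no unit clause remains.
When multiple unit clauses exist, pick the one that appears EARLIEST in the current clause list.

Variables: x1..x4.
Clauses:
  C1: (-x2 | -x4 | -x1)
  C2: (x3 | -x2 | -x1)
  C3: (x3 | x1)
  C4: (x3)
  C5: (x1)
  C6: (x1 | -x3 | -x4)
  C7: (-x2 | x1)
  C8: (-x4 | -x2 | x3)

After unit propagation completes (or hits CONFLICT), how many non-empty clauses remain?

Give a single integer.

unit clause [3] forces x3=T; simplify:
  drop -3 from [1, -3, -4] -> [1, -4]
  satisfied 4 clause(s); 4 remain; assigned so far: [3]
unit clause [1] forces x1=T; simplify:
  drop -1 from [-2, -4, -1] -> [-2, -4]
  satisfied 3 clause(s); 1 remain; assigned so far: [1, 3]

Answer: 1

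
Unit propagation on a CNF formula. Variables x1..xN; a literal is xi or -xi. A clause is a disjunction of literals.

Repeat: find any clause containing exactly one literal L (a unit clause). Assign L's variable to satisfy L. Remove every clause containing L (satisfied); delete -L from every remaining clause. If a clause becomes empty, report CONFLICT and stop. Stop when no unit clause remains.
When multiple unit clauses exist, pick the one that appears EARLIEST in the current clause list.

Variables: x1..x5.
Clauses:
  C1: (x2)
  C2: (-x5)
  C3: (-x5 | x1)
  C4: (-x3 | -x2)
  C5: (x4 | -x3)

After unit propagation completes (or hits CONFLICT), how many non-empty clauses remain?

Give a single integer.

Answer: 0

Derivation:
unit clause [2] forces x2=T; simplify:
  drop -2 from [-3, -2] -> [-3]
  satisfied 1 clause(s); 4 remain; assigned so far: [2]
unit clause [-5] forces x5=F; simplify:
  satisfied 2 clause(s); 2 remain; assigned so far: [2, 5]
unit clause [-3] forces x3=F; simplify:
  satisfied 2 clause(s); 0 remain; assigned so far: [2, 3, 5]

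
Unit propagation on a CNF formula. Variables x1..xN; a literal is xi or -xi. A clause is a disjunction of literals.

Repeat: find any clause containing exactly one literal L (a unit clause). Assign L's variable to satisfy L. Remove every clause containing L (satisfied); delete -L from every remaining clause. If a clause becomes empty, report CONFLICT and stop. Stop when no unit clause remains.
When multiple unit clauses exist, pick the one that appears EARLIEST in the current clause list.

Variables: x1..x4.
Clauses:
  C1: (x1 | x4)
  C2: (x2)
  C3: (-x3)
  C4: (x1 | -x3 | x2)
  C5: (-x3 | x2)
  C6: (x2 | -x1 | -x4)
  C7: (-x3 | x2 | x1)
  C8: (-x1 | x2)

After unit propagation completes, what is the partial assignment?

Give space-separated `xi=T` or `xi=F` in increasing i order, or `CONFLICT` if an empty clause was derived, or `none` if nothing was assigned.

Answer: x2=T x3=F

Derivation:
unit clause [2] forces x2=T; simplify:
  satisfied 6 clause(s); 2 remain; assigned so far: [2]
unit clause [-3] forces x3=F; simplify:
  satisfied 1 clause(s); 1 remain; assigned so far: [2, 3]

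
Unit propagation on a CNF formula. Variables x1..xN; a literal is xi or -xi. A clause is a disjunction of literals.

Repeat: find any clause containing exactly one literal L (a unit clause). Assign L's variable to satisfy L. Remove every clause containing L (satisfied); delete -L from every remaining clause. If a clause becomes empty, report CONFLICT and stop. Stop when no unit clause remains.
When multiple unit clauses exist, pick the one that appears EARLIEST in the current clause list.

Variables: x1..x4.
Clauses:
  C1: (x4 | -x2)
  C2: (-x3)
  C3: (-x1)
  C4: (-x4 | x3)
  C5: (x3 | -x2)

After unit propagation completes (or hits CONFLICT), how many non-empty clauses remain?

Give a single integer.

Answer: 0

Derivation:
unit clause [-3] forces x3=F; simplify:
  drop 3 from [-4, 3] -> [-4]
  drop 3 from [3, -2] -> [-2]
  satisfied 1 clause(s); 4 remain; assigned so far: [3]
unit clause [-1] forces x1=F; simplify:
  satisfied 1 clause(s); 3 remain; assigned so far: [1, 3]
unit clause [-4] forces x4=F; simplify:
  drop 4 from [4, -2] -> [-2]
  satisfied 1 clause(s); 2 remain; assigned so far: [1, 3, 4]
unit clause [-2] forces x2=F; simplify:
  satisfied 2 clause(s); 0 remain; assigned so far: [1, 2, 3, 4]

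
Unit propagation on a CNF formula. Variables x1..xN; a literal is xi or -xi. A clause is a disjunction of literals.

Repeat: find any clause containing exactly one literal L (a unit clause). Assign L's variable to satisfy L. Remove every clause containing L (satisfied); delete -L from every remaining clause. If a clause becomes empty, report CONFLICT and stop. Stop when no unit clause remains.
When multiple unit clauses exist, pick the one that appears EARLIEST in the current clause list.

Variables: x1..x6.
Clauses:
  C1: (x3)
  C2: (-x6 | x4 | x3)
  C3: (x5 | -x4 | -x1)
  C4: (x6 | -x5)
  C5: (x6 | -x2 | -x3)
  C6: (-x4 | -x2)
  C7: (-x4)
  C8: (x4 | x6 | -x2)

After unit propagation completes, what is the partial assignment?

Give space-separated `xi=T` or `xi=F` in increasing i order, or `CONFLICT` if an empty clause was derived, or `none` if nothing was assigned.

unit clause [3] forces x3=T; simplify:
  drop -3 from [6, -2, -3] -> [6, -2]
  satisfied 2 clause(s); 6 remain; assigned so far: [3]
unit clause [-4] forces x4=F; simplify:
  drop 4 from [4, 6, -2] -> [6, -2]
  satisfied 3 clause(s); 3 remain; assigned so far: [3, 4]

Answer: x3=T x4=F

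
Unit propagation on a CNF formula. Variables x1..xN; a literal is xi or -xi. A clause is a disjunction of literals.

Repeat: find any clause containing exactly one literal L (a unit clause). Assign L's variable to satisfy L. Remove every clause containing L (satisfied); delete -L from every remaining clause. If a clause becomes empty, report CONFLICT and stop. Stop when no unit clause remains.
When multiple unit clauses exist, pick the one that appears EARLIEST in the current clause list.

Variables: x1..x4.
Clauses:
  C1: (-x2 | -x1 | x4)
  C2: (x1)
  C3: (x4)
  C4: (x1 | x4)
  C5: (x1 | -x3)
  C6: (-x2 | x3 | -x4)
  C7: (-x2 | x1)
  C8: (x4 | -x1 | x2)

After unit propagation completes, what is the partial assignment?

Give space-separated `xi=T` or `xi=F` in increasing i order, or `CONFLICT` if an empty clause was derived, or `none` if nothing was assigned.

Answer: x1=T x4=T

Derivation:
unit clause [1] forces x1=T; simplify:
  drop -1 from [-2, -1, 4] -> [-2, 4]
  drop -1 from [4, -1, 2] -> [4, 2]
  satisfied 4 clause(s); 4 remain; assigned so far: [1]
unit clause [4] forces x4=T; simplify:
  drop -4 from [-2, 3, -4] -> [-2, 3]
  satisfied 3 clause(s); 1 remain; assigned so far: [1, 4]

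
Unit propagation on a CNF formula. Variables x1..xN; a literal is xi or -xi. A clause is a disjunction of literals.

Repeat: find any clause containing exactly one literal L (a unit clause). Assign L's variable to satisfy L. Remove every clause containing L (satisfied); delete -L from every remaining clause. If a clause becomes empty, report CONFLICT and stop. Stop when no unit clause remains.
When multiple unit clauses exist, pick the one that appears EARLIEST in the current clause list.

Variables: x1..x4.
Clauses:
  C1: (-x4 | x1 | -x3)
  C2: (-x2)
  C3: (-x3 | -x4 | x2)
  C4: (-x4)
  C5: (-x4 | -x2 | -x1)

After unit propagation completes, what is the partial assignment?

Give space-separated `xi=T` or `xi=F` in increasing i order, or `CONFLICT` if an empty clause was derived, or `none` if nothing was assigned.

Answer: x2=F x4=F

Derivation:
unit clause [-2] forces x2=F; simplify:
  drop 2 from [-3, -4, 2] -> [-3, -4]
  satisfied 2 clause(s); 3 remain; assigned so far: [2]
unit clause [-4] forces x4=F; simplify:
  satisfied 3 clause(s); 0 remain; assigned so far: [2, 4]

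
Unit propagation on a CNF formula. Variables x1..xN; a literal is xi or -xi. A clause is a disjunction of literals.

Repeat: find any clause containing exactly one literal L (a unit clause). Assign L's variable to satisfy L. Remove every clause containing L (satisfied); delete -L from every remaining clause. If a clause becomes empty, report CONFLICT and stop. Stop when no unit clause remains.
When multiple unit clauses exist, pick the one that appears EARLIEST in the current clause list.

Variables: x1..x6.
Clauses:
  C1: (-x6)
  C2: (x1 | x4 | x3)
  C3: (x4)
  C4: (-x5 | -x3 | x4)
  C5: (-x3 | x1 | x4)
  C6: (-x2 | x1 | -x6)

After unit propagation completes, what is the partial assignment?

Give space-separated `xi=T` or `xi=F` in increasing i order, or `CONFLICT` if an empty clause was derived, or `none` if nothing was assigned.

Answer: x4=T x6=F

Derivation:
unit clause [-6] forces x6=F; simplify:
  satisfied 2 clause(s); 4 remain; assigned so far: [6]
unit clause [4] forces x4=T; simplify:
  satisfied 4 clause(s); 0 remain; assigned so far: [4, 6]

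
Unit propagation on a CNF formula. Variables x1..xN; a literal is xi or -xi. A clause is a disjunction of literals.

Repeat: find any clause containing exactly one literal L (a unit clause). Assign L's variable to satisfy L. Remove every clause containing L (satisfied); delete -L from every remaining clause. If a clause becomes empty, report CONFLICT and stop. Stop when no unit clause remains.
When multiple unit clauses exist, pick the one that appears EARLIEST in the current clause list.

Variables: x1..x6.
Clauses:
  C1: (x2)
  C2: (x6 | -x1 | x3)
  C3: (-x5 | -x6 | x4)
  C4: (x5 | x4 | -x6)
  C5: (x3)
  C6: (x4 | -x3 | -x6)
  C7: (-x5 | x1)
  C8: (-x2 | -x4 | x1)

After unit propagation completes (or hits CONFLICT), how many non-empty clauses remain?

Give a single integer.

Answer: 5

Derivation:
unit clause [2] forces x2=T; simplify:
  drop -2 from [-2, -4, 1] -> [-4, 1]
  satisfied 1 clause(s); 7 remain; assigned so far: [2]
unit clause [3] forces x3=T; simplify:
  drop -3 from [4, -3, -6] -> [4, -6]
  satisfied 2 clause(s); 5 remain; assigned so far: [2, 3]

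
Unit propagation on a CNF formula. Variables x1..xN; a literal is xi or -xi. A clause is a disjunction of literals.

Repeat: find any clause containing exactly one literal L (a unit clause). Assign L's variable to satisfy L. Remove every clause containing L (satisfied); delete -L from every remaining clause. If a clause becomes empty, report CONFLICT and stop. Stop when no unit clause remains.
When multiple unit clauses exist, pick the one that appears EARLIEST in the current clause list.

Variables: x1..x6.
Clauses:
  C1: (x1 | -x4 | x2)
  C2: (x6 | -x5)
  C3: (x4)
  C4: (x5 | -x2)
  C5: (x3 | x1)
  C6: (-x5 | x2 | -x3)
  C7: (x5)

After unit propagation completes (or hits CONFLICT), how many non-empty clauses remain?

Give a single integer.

unit clause [4] forces x4=T; simplify:
  drop -4 from [1, -4, 2] -> [1, 2]
  satisfied 1 clause(s); 6 remain; assigned so far: [4]
unit clause [5] forces x5=T; simplify:
  drop -5 from [6, -5] -> [6]
  drop -5 from [-5, 2, -3] -> [2, -3]
  satisfied 2 clause(s); 4 remain; assigned so far: [4, 5]
unit clause [6] forces x6=T; simplify:
  satisfied 1 clause(s); 3 remain; assigned so far: [4, 5, 6]

Answer: 3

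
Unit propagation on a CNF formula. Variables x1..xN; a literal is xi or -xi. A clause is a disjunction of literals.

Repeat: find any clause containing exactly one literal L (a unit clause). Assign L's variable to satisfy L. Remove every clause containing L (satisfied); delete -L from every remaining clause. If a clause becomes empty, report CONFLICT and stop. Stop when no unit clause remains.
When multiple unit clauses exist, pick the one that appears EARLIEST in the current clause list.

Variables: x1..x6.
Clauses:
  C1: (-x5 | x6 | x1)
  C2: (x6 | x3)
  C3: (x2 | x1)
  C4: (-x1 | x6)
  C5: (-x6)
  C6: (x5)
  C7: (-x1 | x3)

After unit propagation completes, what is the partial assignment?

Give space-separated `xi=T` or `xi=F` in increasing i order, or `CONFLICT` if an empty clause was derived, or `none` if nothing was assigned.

unit clause [-6] forces x6=F; simplify:
  drop 6 from [-5, 6, 1] -> [-5, 1]
  drop 6 from [6, 3] -> [3]
  drop 6 from [-1, 6] -> [-1]
  satisfied 1 clause(s); 6 remain; assigned so far: [6]
unit clause [3] forces x3=T; simplify:
  satisfied 2 clause(s); 4 remain; assigned so far: [3, 6]
unit clause [-1] forces x1=F; simplify:
  drop 1 from [-5, 1] -> [-5]
  drop 1 from [2, 1] -> [2]
  satisfied 1 clause(s); 3 remain; assigned so far: [1, 3, 6]
unit clause [-5] forces x5=F; simplify:
  drop 5 from [5] -> [] (empty!)
  satisfied 1 clause(s); 2 remain; assigned so far: [1, 3, 5, 6]
CONFLICT (empty clause)

Answer: CONFLICT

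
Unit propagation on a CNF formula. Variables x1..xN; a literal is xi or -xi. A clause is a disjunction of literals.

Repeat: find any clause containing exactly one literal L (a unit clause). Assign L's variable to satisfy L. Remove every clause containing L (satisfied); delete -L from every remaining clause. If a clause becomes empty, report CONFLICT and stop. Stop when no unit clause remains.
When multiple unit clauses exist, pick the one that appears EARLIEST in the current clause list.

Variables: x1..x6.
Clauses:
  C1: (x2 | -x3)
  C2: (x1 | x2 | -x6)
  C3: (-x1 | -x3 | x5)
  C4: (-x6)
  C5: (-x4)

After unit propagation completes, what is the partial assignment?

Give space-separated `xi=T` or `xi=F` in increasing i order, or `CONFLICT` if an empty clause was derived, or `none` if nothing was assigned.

unit clause [-6] forces x6=F; simplify:
  satisfied 2 clause(s); 3 remain; assigned so far: [6]
unit clause [-4] forces x4=F; simplify:
  satisfied 1 clause(s); 2 remain; assigned so far: [4, 6]

Answer: x4=F x6=F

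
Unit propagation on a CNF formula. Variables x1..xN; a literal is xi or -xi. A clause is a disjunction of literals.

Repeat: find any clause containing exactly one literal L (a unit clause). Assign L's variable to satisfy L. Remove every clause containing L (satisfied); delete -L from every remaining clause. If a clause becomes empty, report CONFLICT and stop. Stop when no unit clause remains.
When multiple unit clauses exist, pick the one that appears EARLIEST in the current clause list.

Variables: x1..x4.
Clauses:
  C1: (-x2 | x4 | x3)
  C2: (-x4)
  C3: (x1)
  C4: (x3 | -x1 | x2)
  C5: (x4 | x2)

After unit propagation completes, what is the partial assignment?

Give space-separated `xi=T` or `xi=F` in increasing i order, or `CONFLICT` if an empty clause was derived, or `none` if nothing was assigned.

Answer: x1=T x2=T x3=T x4=F

Derivation:
unit clause [-4] forces x4=F; simplify:
  drop 4 from [-2, 4, 3] -> [-2, 3]
  drop 4 from [4, 2] -> [2]
  satisfied 1 clause(s); 4 remain; assigned so far: [4]
unit clause [1] forces x1=T; simplify:
  drop -1 from [3, -1, 2] -> [3, 2]
  satisfied 1 clause(s); 3 remain; assigned so far: [1, 4]
unit clause [2] forces x2=T; simplify:
  drop -2 from [-2, 3] -> [3]
  satisfied 2 clause(s); 1 remain; assigned so far: [1, 2, 4]
unit clause [3] forces x3=T; simplify:
  satisfied 1 clause(s); 0 remain; assigned so far: [1, 2, 3, 4]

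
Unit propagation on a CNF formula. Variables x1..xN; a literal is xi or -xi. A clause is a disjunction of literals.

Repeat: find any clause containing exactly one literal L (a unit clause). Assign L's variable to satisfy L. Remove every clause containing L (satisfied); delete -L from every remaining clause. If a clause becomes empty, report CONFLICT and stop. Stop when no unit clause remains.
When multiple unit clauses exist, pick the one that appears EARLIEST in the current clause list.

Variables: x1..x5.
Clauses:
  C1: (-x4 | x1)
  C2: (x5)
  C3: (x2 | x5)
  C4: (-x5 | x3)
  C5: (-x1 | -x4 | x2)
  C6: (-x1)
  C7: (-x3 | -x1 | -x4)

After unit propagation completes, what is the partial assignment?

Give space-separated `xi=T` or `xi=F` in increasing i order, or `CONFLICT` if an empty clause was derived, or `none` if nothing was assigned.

Answer: x1=F x3=T x4=F x5=T

Derivation:
unit clause [5] forces x5=T; simplify:
  drop -5 from [-5, 3] -> [3]
  satisfied 2 clause(s); 5 remain; assigned so far: [5]
unit clause [3] forces x3=T; simplify:
  drop -3 from [-3, -1, -4] -> [-1, -4]
  satisfied 1 clause(s); 4 remain; assigned so far: [3, 5]
unit clause [-1] forces x1=F; simplify:
  drop 1 from [-4, 1] -> [-4]
  satisfied 3 clause(s); 1 remain; assigned so far: [1, 3, 5]
unit clause [-4] forces x4=F; simplify:
  satisfied 1 clause(s); 0 remain; assigned so far: [1, 3, 4, 5]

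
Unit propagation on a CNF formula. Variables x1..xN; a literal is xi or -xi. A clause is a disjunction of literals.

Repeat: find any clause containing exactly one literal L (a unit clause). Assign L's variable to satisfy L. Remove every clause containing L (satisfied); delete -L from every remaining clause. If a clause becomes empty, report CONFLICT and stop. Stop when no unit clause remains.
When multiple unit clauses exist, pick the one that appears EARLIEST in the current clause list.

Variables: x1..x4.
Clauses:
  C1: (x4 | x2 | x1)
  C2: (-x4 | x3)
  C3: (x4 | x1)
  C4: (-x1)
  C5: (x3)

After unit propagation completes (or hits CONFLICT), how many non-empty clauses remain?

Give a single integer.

unit clause [-1] forces x1=F; simplify:
  drop 1 from [4, 2, 1] -> [4, 2]
  drop 1 from [4, 1] -> [4]
  satisfied 1 clause(s); 4 remain; assigned so far: [1]
unit clause [4] forces x4=T; simplify:
  drop -4 from [-4, 3] -> [3]
  satisfied 2 clause(s); 2 remain; assigned so far: [1, 4]
unit clause [3] forces x3=T; simplify:
  satisfied 2 clause(s); 0 remain; assigned so far: [1, 3, 4]

Answer: 0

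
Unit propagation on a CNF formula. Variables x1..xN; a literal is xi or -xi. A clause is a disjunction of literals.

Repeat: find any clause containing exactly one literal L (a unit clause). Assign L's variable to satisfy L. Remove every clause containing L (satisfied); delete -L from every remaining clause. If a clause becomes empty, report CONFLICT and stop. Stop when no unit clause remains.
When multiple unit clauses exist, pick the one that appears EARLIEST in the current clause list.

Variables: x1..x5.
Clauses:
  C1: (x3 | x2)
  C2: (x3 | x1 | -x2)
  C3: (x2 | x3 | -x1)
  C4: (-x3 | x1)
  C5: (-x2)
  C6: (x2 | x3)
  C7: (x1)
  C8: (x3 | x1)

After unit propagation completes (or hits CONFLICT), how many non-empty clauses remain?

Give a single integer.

Answer: 0

Derivation:
unit clause [-2] forces x2=F; simplify:
  drop 2 from [3, 2] -> [3]
  drop 2 from [2, 3, -1] -> [3, -1]
  drop 2 from [2, 3] -> [3]
  satisfied 2 clause(s); 6 remain; assigned so far: [2]
unit clause [3] forces x3=T; simplify:
  drop -3 from [-3, 1] -> [1]
  satisfied 4 clause(s); 2 remain; assigned so far: [2, 3]
unit clause [1] forces x1=T; simplify:
  satisfied 2 clause(s); 0 remain; assigned so far: [1, 2, 3]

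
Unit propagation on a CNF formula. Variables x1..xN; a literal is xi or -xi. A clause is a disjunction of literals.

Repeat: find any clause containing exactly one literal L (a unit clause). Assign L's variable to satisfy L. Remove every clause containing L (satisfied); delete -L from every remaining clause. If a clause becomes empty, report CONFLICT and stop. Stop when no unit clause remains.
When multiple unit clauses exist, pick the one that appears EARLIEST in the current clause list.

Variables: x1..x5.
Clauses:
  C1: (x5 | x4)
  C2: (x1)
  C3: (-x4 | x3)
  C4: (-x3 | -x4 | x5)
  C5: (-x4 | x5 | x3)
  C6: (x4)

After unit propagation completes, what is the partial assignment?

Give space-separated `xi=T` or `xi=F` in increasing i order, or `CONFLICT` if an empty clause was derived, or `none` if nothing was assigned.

unit clause [1] forces x1=T; simplify:
  satisfied 1 clause(s); 5 remain; assigned so far: [1]
unit clause [4] forces x4=T; simplify:
  drop -4 from [-4, 3] -> [3]
  drop -4 from [-3, -4, 5] -> [-3, 5]
  drop -4 from [-4, 5, 3] -> [5, 3]
  satisfied 2 clause(s); 3 remain; assigned so far: [1, 4]
unit clause [3] forces x3=T; simplify:
  drop -3 from [-3, 5] -> [5]
  satisfied 2 clause(s); 1 remain; assigned so far: [1, 3, 4]
unit clause [5] forces x5=T; simplify:
  satisfied 1 clause(s); 0 remain; assigned so far: [1, 3, 4, 5]

Answer: x1=T x3=T x4=T x5=T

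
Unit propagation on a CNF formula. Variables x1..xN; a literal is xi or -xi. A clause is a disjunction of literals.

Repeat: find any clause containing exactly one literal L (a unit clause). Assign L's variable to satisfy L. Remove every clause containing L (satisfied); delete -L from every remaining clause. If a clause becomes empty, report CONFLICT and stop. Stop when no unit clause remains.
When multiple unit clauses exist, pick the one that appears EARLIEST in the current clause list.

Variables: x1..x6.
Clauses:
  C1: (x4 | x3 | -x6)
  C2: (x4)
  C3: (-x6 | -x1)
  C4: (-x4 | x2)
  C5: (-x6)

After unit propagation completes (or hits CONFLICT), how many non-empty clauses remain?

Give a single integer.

unit clause [4] forces x4=T; simplify:
  drop -4 from [-4, 2] -> [2]
  satisfied 2 clause(s); 3 remain; assigned so far: [4]
unit clause [2] forces x2=T; simplify:
  satisfied 1 clause(s); 2 remain; assigned so far: [2, 4]
unit clause [-6] forces x6=F; simplify:
  satisfied 2 clause(s); 0 remain; assigned so far: [2, 4, 6]

Answer: 0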